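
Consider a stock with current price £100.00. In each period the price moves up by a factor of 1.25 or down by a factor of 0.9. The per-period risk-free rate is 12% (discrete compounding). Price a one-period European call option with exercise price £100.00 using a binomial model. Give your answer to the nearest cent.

Risk-neutral probability p = (1 + 0.12 − 0.9)/(1.25 − 0.9) = 0.2200/0.3500 = 0.6286
Terminal stock prices: S_u = 125, S_d = 90
Terminal payoffs (S − K): max(25, 0) = 25, max(-10, 0) = 0
Node 0 (S = 100): V_0 = 1/1.12·[0.6286·25.0000 + 0.3714·0.0000] = 14.0306

£14.03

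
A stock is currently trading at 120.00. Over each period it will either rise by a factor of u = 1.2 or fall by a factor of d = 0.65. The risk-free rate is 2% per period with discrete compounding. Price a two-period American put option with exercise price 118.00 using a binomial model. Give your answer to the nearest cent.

18.00

Risk-neutral probability p = (1 + 0.02 − 0.65)/(1.2 − 0.65) = 0.3700/0.5500 = 0.6727
Terminal stock prices: S_uu = 172.8, S_ud = 93.6, S_dd = 50.7
Terminal payoffs (K − S): max(-54.8, 0) = 0, max(24.4, 0) = 24.4, max(67.3, 0) = 67.3
Node u (S = 144): continuation = 1/1.02·[0.6727·0.0000 + 0.3273·24.4000] = 7.8289; exercise value = 0.0000 ≤ continuation, so V_u = 7.8289
Node d (S = 78): continuation = 1/1.02·[0.6727·24.4000 + 0.3273·67.3000] = 37.6863; exercise value = 40.0000 > continuation, so V_d = 40.0000 (exercise)
Node 0 (S = 120): continuation = 1/1.02·[0.6727·7.8289 + 0.3273·40.0000] = 17.9977; exercise value = 0.0000 ≤ continuation, so V_0 = 17.9977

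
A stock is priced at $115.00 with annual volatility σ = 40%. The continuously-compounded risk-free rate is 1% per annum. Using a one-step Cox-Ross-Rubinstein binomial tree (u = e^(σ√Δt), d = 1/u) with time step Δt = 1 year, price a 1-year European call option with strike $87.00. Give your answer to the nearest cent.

CRR parameters: u = e^(σ√Δt) = e^(0.4·√1) = 1.4918, d = 1/u = 0.6703
Per-period rate: rΔt = 0.01·1 = 0.01, so R = e^0.01 = 1.0101
Risk-neutral probability p = (e^0.01 − 0.6703)/(1.4918 − 0.6703) = 0.3397/0.8215 = 0.4135
Terminal stock prices: S_u = 171.6, S_d = 77.09
Terminal payoffs (S − K): max(84.56, 0) = 84.56, max(-9.913, 0) = 0
Node 0 (S = 115): V_0 = e^(−0.01)·[0.4135·84.5598 + 0.5865·0.0000] = 34.6214

$34.62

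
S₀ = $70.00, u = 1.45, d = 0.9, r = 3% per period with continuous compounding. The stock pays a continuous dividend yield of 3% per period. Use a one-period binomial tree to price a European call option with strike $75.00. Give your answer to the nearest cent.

$4.68

Per-period risk-free factor R = e^0.03 = 1.0305; dividend-adjusted growth = e^(0.03−0.03) = 1.0000.
Risk-neutral probability p = (1.0000 − 0.9)/(1.45 − 0.9) = 0.1000/0.5500 = 0.1818
Terminal stock prices: S_u = 101.5, S_d = 63
Terminal payoffs (S − K): max(26.5, 0) = 26.5, max(-12, 0) = 0
Node 0 (S = 70): V_0 = e^(−0.03)·[0.1818·26.5000 + 0.8182·0.0000] = 4.6758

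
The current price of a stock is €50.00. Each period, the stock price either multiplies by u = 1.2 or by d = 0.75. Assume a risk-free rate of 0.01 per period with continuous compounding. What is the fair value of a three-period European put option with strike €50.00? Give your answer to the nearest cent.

€6.98

Risk-neutral probability p = (e^0.01 − 0.75)/(1.2 − 0.75) = 0.2601/0.4500 = 0.5779
Terminal stock prices: S_uuu = 86.4, S_uud = 54, S_udd = 33.75, S_ddd = 21.09
Terminal payoffs (K − S): max(-36.4, 0) = 0, max(-4, 0) = 0, max(16.25, 0) = 16.25, max(28.91, 0) = 28.91
Node uu (S = 72): V_uu = e^(−0.01)·[0.5779·0.0000 + 0.4221·0.0000] = 0.0000
Node ud (S = 45): V_ud = e^(−0.01)·[0.5779·0.0000 + 0.4221·16.2500] = 6.7910
Node dd (S = 28.12): V_dd = e^(−0.01)·[0.5779·16.2500 + 0.4221·28.9062] = 21.3775
Node u (S = 60): V_u = e^(−0.01)·[0.5779·0.0000 + 0.4221·6.7910] = 2.8381
Node d (S = 37.5): V_d = e^(−0.01)·[0.5779·6.7910 + 0.4221·21.3775] = 12.8193
Node 0 (S = 50): V_0 = e^(−0.01)·[0.5779·2.8381 + 0.4221·12.8193] = 6.9811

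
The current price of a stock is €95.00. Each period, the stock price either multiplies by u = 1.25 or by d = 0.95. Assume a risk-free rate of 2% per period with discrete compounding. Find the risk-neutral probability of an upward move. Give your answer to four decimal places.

Risk-neutral probability p = (1 + 0.02 − 0.95)/(1.25 − 0.95) = 0.0700/0.3000 = 0.2333

p = 0.2333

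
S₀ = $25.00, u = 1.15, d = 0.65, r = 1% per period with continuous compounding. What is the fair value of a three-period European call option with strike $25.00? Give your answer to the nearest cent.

$4.72

Risk-neutral probability p = (e^0.01 − 0.65)/(1.15 − 0.65) = 0.3601/0.5000 = 0.7201
Terminal stock prices: S_uuu = 38.02, S_uud = 21.49, S_udd = 12.15, S_ddd = 6.866
Terminal payoffs (S − K): max(13.02, 0) = 13.02, max(-3.509, 0) = 0, max(-12.85, 0) = 0, max(-18.13, 0) = 0
Node uu (S = 33.06): V_uu = e^(−0.01)·[0.7201·13.0219 + 0.2799·0.0000] = 9.2838
Node ud (S = 18.69): V_ud = e^(−0.01)·[0.7201·0.0000 + 0.2799·0.0000] = 0.0000
Node dd (S = 10.56): V_dd = e^(−0.01)·[0.7201·0.0000 + 0.2799·0.0000] = 0.0000
Node u (S = 28.75): V_u = e^(−0.01)·[0.7201·9.2838 + 0.2799·0.0000] = 6.6187
Node d (S = 16.25): V_d = e^(−0.01)·[0.7201·0.0000 + 0.2799·0.0000] = 0.0000
Node 0 (S = 25): V_0 = e^(−0.01)·[0.7201·6.6187 + 0.2799·0.0000] = 4.7187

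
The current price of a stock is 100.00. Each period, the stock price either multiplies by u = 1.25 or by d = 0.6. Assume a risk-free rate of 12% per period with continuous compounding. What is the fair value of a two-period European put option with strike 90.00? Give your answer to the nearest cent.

5.12

Risk-neutral probability p = (e^0.12 − 0.6)/(1.25 − 0.6) = 0.5275/0.6500 = 0.8115
Terminal stock prices: S_uu = 156.2, S_ud = 75, S_dd = 36
Terminal payoffs (K − S): max(-66.25, 0) = 0, max(15, 0) = 15, max(54, 0) = 54
Node u (S = 125): V_u = e^(−0.12)·[0.8115·0.0000 + 0.1885·15.0000] = 2.5073
Node d (S = 60): V_d = e^(−0.12)·[0.8115·15.0000 + 0.1885·54.0000] = 19.8228
Node 0 (S = 100): V_0 = e^(−0.12)·[0.8115·2.5073 + 0.1885·19.8228] = 5.1182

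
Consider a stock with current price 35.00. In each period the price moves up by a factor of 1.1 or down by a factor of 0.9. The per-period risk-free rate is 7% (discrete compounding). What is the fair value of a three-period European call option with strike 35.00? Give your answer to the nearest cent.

Risk-neutral probability p = (1 + 0.07 − 0.9)/(1.1 − 0.9) = 0.1700/0.2000 = 0.8500
Terminal stock prices: S_uuu = 46.59, S_uud = 38.12, S_udd = 31.19, S_ddd = 25.52
Terminal payoffs (S − K): max(11.59, 0) = 11.59, max(3.115, 0) = 3.115, max(-3.815, 0) = 0, max(-9.485, 0) = 0
Node uu (S = 42.35): V_uu = 1/1.07·[0.8500·11.5850 + 0.1500·3.1150] = 9.6397
Node ud (S = 34.65): V_ud = 1/1.07·[0.8500·3.1150 + 0.1500·0.0000] = 2.4745
Node dd (S = 28.35): V_dd = 1/1.07·[0.8500·0.0000 + 0.1500·0.0000] = 0.0000
Node u (S = 38.5): V_u = 1/1.07·[0.8500·9.6397 + 0.1500·2.4745] = 8.0046
Node d (S = 31.5): V_d = 1/1.07·[0.8500·2.4745 + 0.1500·0.0000] = 1.9658
Node 0 (S = 35): V_0 = 1/1.07·[0.8500·8.0046 + 0.1500·1.9658] = 6.6344

6.63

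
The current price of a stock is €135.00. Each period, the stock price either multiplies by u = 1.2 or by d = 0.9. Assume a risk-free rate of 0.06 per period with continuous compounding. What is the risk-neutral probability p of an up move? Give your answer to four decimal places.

p = 0.5395

Risk-neutral probability p = (e^0.06 − 0.9)/(1.2 − 0.9) = 0.1618/0.3000 = 0.5395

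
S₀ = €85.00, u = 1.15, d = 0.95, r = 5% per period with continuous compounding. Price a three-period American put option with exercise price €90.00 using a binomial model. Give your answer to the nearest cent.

Risk-neutral probability p = (e^0.05 − 0.95)/(1.15 − 0.95) = 0.1013/0.2000 = 0.5064
Terminal stock prices: S_uuu = 129.3, S_uud = 106.8, S_udd = 88.22, S_ddd = 72.88
Terminal payoffs (K − S): max(-39.27, 0) = 0, max(-16.79, 0) = 0, max(1.781, 0) = 1.781, max(17.12, 0) = 17.12
Node uu (S = 112.4): continuation = e^(−0.05)·[0.5064·0.0000 + 0.4936·0.0000] = 0.0000; exercise value = 0.0000 ≤ continuation, so V_uu = 0.0000
Node ud (S = 92.86): continuation = e^(−0.05)·[0.5064·0.0000 + 0.4936·1.7806] = 0.8361; exercise value = 0.0000 ≤ continuation, so V_ud = 0.8361
Node dd (S = 76.71): continuation = e^(−0.05)·[0.5064·1.7806 + 0.4936·17.1231] = 8.8981; exercise value = 13.2875 > continuation, so V_dd = 13.2875 (exercise)
Node u (S = 97.75): continuation = e^(−0.05)·[0.5064·0.0000 + 0.4936·0.8361] = 0.3926; exercise value = 0.0000 ≤ continuation, so V_u = 0.3926
Node d (S = 80.75): continuation = e^(−0.05)·[0.5064·0.8361 + 0.4936·13.2875] = 6.6421; exercise value = 9.2500 > continuation, so V_d = 9.2500 (exercise)
Node 0 (S = 85): continuation = e^(−0.05)·[0.5064·0.3926 + 0.4936·9.2500] = 4.5326; exercise value = 5.0000 > continuation, so V_0 = 5.0000 (exercise)

€5.00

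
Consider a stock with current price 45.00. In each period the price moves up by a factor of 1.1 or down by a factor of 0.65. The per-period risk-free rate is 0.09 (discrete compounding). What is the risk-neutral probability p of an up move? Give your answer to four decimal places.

Risk-neutral probability p = (1 + 0.09 − 0.65)/(1.1 − 0.65) = 0.4400/0.4500 = 0.9778

p = 0.9778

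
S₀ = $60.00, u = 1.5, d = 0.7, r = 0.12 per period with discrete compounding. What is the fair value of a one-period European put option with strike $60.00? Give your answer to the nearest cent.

$7.63

Risk-neutral probability p = (1 + 0.12 − 0.7)/(1.5 − 0.7) = 0.4200/0.8000 = 0.5250
Terminal stock prices: S_u = 90, S_d = 42
Terminal payoffs (K − S): max(-30, 0) = 0, max(18, 0) = 18
Node 0 (S = 60): V_0 = 1/1.12·[0.5250·0.0000 + 0.4750·18.0000] = 7.6339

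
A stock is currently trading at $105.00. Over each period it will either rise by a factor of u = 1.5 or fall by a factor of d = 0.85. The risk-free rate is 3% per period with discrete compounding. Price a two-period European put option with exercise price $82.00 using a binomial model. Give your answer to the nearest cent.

$3.02

Risk-neutral probability p = (1 + 0.03 − 0.85)/(1.5 − 0.85) = 0.1800/0.6500 = 0.2769
Terminal stock prices: S_uu = 236.2, S_ud = 133.9, S_dd = 75.86
Terminal payoffs (K − S): max(-154.2, 0) = 0, max(-51.88, 0) = 0, max(6.138, 0) = 6.138
Node u (S = 157.5): V_u = 1/1.03·[0.2769·0.0000 + 0.7231·0.0000] = 0.0000
Node d (S = 89.25): V_d = 1/1.03·[0.2769·0.0000 + 0.7231·6.1375] = 4.3086
Node 0 (S = 105): V_0 = 1/1.03·[0.2769·0.0000 + 0.7231·4.3086] = 3.0247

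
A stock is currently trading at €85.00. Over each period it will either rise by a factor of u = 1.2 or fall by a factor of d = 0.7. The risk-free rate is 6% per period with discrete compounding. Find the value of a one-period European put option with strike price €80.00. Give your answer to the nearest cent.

€5.42

Risk-neutral probability p = (1 + 0.06 − 0.7)/(1.2 − 0.7) = 0.3600/0.5000 = 0.7200
Terminal stock prices: S_u = 102, S_d = 59.5
Terminal payoffs (K − S): max(-22, 0) = 0, max(20.5, 0) = 20.5
Node 0 (S = 85): V_0 = 1/1.06·[0.7200·0.0000 + 0.2800·20.5000] = 5.4151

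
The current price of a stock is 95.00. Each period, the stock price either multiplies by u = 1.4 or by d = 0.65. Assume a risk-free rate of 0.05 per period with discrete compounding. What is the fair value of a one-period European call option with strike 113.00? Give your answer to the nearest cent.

10.16

Risk-neutral probability p = (1 + 0.05 − 0.65)/(1.4 − 0.65) = 0.4000/0.7500 = 0.5333
Terminal stock prices: S_u = 133, S_d = 61.75
Terminal payoffs (S − K): max(20, 0) = 20, max(-51.25, 0) = 0
Node 0 (S = 95): V_0 = 1/1.05·[0.5333·20.0000 + 0.4667·0.0000] = 10.1587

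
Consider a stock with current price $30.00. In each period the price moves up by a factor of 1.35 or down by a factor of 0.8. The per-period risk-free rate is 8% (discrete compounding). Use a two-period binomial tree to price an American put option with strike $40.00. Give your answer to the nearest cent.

Risk-neutral probability p = (1 + 0.08 − 0.8)/(1.35 − 0.8) = 0.2800/0.5500 = 0.5091
Terminal stock prices: S_uu = 54.68, S_ud = 32.4, S_dd = 19.2
Terminal payoffs (K − S): max(-14.68, 0) = 0, max(7.6, 0) = 7.6, max(20.8, 0) = 20.8
Node u (S = 40.5): continuation = 1/1.08·[0.5091·0.0000 + 0.4909·7.6000] = 3.4545; exercise value = 0.0000 ≤ continuation, so V_u = 3.4545
Node d (S = 24): continuation = 1/1.08·[0.5091·7.6000 + 0.4909·20.8000] = 13.0370; exercise value = 16.0000 > continuation, so V_d = 16.0000 (exercise)
Node 0 (S = 30): continuation = 1/1.08·[0.5091·3.4545 + 0.4909·16.0000] = 8.9011; exercise value = 10.0000 > continuation, so V_0 = 10.0000 (exercise)

$10.00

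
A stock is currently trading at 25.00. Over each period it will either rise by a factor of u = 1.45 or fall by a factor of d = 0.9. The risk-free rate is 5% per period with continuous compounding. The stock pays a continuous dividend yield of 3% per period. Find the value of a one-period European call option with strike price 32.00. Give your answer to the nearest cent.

0.88

Per-period risk-free factor R = e^0.05 = 1.0513; dividend-adjusted growth = e^(0.05−0.03) = 1.0202.
Risk-neutral probability p = (1.0202 − 0.9)/(1.45 − 0.9) = 0.1202/0.5500 = 0.2185
Terminal stock prices: S_u = 36.25, S_d = 22.5
Terminal payoffs (S − K): max(4.25, 0) = 4.25, max(-9.5, 0) = 0
Node 0 (S = 25): V_0 = e^(−0.05)·[0.2185·4.2500 + 0.7815·0.0000] = 0.8835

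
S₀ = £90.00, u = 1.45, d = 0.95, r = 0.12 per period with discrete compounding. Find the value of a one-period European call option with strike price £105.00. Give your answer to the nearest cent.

Risk-neutral probability p = (1 + 0.12 − 0.95)/(1.45 − 0.95) = 0.1700/0.5000 = 0.3400
Terminal stock prices: S_u = 130.5, S_d = 85.5
Terminal payoffs (S − K): max(25.5, 0) = 25.5, max(-19.5, 0) = 0
Node 0 (S = 90): V_0 = 1/1.12·[0.3400·25.5000 + 0.6600·0.0000] = 7.7411

£7.74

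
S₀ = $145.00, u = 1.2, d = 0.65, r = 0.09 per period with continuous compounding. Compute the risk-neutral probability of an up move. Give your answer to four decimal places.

p = 0.8076

Risk-neutral probability p = (e^0.09 − 0.65)/(1.2 − 0.65) = 0.4442/0.5500 = 0.8076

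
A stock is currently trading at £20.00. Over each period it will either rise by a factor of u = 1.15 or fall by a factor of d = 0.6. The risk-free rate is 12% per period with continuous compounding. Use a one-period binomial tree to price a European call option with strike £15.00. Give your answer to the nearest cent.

Risk-neutral probability p = (e^0.12 − 0.6)/(1.15 − 0.6) = 0.5275/0.5500 = 0.9591
Terminal stock prices: S_u = 23, S_d = 12
Terminal payoffs (S − K): max(8, 0) = 8, max(-3, 0) = 0
Node 0 (S = 20): V_0 = e^(−0.12)·[0.9591·8.0000 + 0.0409·0.0000] = 6.8051

£6.81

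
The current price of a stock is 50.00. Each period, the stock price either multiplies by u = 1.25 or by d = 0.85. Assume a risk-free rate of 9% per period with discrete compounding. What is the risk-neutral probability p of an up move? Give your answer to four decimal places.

Risk-neutral probability p = (1 + 0.09 − 0.85)/(1.25 − 0.85) = 0.2400/0.4000 = 0.6000

p = 0.6000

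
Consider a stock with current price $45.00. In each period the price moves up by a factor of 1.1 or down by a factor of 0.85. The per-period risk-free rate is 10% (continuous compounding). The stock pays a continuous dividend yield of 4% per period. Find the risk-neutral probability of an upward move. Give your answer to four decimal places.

p = 0.8473

Per-period risk-free factor R = e^0.1 = 1.1052; dividend-adjusted growth = e^(0.1−0.04) = 1.0618.
Risk-neutral probability p = (1.0618 − 0.85)/(1.1 − 0.85) = 0.2118/0.2500 = 0.8473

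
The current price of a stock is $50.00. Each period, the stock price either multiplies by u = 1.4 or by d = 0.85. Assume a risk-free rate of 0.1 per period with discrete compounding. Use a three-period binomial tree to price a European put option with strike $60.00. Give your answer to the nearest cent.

Risk-neutral probability p = (1 + 0.1 − 0.85)/(1.4 − 0.85) = 0.2500/0.5500 = 0.4545
Terminal stock prices: S_uuu = 137.2, S_uud = 83.3, S_udd = 50.57, S_ddd = 30.71
Terminal payoffs (K − S): max(-77.2, 0) = 0, max(-23.3, 0) = 0, max(9.425, 0) = 9.425, max(29.29, 0) = 29.29
Node uu (S = 98): V_uu = 1/1.1·[0.4545·0.0000 + 0.5455·0.0000] = 0.0000
Node ud (S = 59.5): V_ud = 1/1.1·[0.4545·0.0000 + 0.5455·9.4250] = 4.6736
Node dd (S = 36.12): V_dd = 1/1.1·[0.4545·9.4250 + 0.5455·29.2938] = 18.4205
Node u (S = 70): V_u = 1/1.1·[0.4545·0.0000 + 0.5455·4.6736] = 2.3175
Node d (S = 42.5): V_d = 1/1.1·[0.4545·4.6736 + 0.5455·18.4205] = 11.0653
Node 0 (S = 50): V_0 = 1/1.1·[0.4545·2.3175 + 0.5455·11.0653] = 6.4446

$6.44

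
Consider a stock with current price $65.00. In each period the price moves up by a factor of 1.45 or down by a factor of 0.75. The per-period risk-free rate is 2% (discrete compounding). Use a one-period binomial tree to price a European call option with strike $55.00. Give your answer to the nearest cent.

Risk-neutral probability p = (1 + 0.02 − 0.75)/(1.45 − 0.75) = 0.2700/0.7000 = 0.3857
Terminal stock prices: S_u = 94.25, S_d = 48.75
Terminal payoffs (S − K): max(39.25, 0) = 39.25, max(-6.25, 0) = 0
Node 0 (S = 65): V_0 = 1/1.02·[0.3857·39.2500 + 0.6143·0.0000] = 14.8424

$14.84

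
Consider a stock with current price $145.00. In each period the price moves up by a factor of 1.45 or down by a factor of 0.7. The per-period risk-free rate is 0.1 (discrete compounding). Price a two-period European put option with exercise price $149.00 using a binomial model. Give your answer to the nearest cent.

Risk-neutral probability p = (1 + 0.1 − 0.7)/(1.45 − 0.7) = 0.4000/0.7500 = 0.5333
Terminal stock prices: S_uu = 304.9, S_ud = 147.2, S_dd = 71.05
Terminal payoffs (K − S): max(-155.9, 0) = 0, max(1.825, 0) = 1.825, max(77.95, 0) = 77.95
Node u (S = 210.2): V_u = 1/1.1·[0.5333·0.0000 + 0.4667·1.8250] = 0.7742
Node d (S = 101.5): V_d = 1/1.1·[0.5333·1.8250 + 0.4667·77.9500] = 33.9545
Node 0 (S = 145): V_0 = 1/1.1·[0.5333·0.7742 + 0.4667·33.9545] = 14.7803

$14.78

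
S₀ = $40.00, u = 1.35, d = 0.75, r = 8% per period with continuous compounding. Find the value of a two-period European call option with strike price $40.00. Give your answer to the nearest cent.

$8.86

Risk-neutral probability p = (e^0.08 − 0.75)/(1.35 − 0.75) = 0.3333/0.6000 = 0.5555
Terminal stock prices: S_uu = 72.9, S_ud = 40.5, S_dd = 22.5
Terminal payoffs (S − K): max(32.9, 0) = 32.9, max(0.5, 0) = 0.5, max(-17.5, 0) = 0
Node u (S = 54): V_u = e^(−0.08)·[0.5555·32.9000 + 0.4445·0.5000] = 17.0753
Node d (S = 30): V_d = e^(−0.08)·[0.5555·0.5000 + 0.4445·0.0000] = 0.2564
Node 0 (S = 40): V_0 = e^(−0.08)·[0.5555·17.0753 + 0.4445·0.2564] = 8.8610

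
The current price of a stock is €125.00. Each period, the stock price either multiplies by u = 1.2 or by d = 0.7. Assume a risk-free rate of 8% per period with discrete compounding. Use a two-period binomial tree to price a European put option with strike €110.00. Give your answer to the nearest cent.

€3.97

Risk-neutral probability p = (1 + 0.08 − 0.7)/(1.2 − 0.7) = 0.3800/0.5000 = 0.7600
Terminal stock prices: S_uu = 180, S_ud = 105, S_dd = 61.25
Terminal payoffs (K − S): max(-70, 0) = 0, max(5, 0) = 5, max(48.75, 0) = 48.75
Node u (S = 150): V_u = 1/1.08·[0.7600·0.0000 + 0.2400·5.0000] = 1.1111
Node d (S = 87.5): V_d = 1/1.08·[0.7600·5.0000 + 0.2400·48.7500] = 14.3519
Node 0 (S = 125): V_0 = 1/1.08·[0.7600·1.1111 + 0.2400·14.3519] = 3.9712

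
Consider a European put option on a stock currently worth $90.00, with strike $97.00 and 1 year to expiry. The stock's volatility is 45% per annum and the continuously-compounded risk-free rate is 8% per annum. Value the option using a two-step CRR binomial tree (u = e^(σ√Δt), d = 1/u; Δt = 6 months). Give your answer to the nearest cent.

$15.35

CRR parameters: u = e^(σ√Δt) = e^(0.45·√0.5) = 1.3746, d = 1/u = 0.7275
Per-period rate: rΔt = 0.08·0.5 = 0.04, so R = e^0.04 = 1.0408
Risk-neutral probability p = (e^0.04 − 0.7275)/(1.3746 − 0.7275) = 0.3134/0.6472 = 0.4842
Terminal stock prices: S_uu = 170.1, S_ud = 90, S_dd = 47.63
Terminal payoffs (K − S): max(-73.07, 0) = 0, max(7, 0) = 7, max(49.37, 0) = 49.37
Node u (S = 123.7): V_u = e^(−0.04)·[0.4842·0.0000 + 0.5158·7.0000] = 3.4692
Node d (S = 65.47): V_d = e^(−0.04)·[0.4842·7.0000 + 0.5158·49.3723] = 27.7253
Node 0 (S = 90): V_0 = e^(−0.04)·[0.4842·3.4692 + 0.5158·27.7253] = 15.3545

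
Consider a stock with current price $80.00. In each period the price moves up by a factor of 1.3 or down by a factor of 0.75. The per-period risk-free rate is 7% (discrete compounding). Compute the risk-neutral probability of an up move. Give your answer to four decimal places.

p = 0.5818

Risk-neutral probability p = (1 + 0.07 − 0.75)/(1.3 − 0.75) = 0.3200/0.5500 = 0.5818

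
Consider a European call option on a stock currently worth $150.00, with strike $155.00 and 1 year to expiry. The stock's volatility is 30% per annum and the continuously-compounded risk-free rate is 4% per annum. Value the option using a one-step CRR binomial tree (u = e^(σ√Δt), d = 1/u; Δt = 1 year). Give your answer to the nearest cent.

CRR parameters: u = e^(σ√Δt) = e^(0.3·√1) = 1.3499, d = 1/u = 0.7408
Per-period rate: rΔt = 0.04·1 = 0.04, so R = e^0.04 = 1.0408
Risk-neutral probability p = (e^0.04 − 0.7408)/(1.3499 − 0.7408) = 0.3000/0.6090 = 0.4926
Terminal stock prices: S_u = 202.5, S_d = 111.1
Terminal payoffs (S − K): max(47.48, 0) = 47.48, max(-43.88, 0) = 0
Node 0 (S = 150): V_0 = e^(−0.04)·[0.4926·47.4788 + 0.5074·0.0000] = 22.4694

$22.47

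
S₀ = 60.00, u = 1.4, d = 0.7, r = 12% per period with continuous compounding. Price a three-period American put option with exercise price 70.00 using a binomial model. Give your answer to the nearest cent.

Risk-neutral probability p = (e^0.12 − 0.7)/(1.4 − 0.7) = 0.4275/0.7000 = 0.6107
Terminal stock prices: S_uuu = 164.6, S_uud = 82.32, S_udd = 41.16, S_ddd = 20.58
Terminal payoffs (K − S): max(-94.64, 0) = 0, max(-12.32, 0) = 0, max(28.84, 0) = 28.84, max(49.42, 0) = 49.42
Node uu (S = 117.6): continuation = e^(−0.12)·[0.6107·0.0000 + 0.3893·0.0000] = 0.0000; exercise value = 0.0000 ≤ continuation, so V_uu = 0.0000
Node ud (S = 58.8): continuation = e^(−0.12)·[0.6107·0.0000 + 0.3893·28.8400] = 9.9576; exercise value = 11.2000 > continuation, so V_ud = 11.2000 (exercise)
Node dd (S = 29.4): continuation = e^(−0.12)·[0.6107·28.8400 + 0.3893·49.4200] = 32.6844; exercise value = 40.6000 > continuation, so V_dd = 40.6000 (exercise)
Node u (S = 84): continuation = e^(−0.12)·[0.6107·0.0000 + 0.3893·11.2000] = 3.8670; exercise value = 0.0000 ≤ continuation, so V_u = 3.8670
Node d (S = 42): continuation = e^(−0.12)·[0.6107·11.2000 + 0.3893·40.6000] = 20.0844; exercise value = 28.0000 > continuation, so V_d = 28.0000 (exercise)
Node 0 (S = 60): continuation = e^(−0.12)·[0.6107·3.8670 + 0.3893·28.0000] = 11.7621; exercise value = 10.0000 ≤ continuation, so V_0 = 11.7621

11.76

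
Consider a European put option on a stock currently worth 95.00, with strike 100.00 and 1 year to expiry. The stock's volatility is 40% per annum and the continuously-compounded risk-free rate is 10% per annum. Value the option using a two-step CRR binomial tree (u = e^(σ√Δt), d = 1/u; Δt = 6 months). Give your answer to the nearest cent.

CRR parameters: u = e^(σ√Δt) = e^(0.4·√0.5) = 1.3269, d = 1/u = 0.7536
Per-period rate: rΔt = 0.1·0.5 = 0.05, so R = e^0.05 = 1.0513
Risk-neutral probability p = (e^0.05 − 0.7536)/(1.3269 − 0.7536) = 0.2976/0.5733 = 0.5192
Terminal stock prices: S_uu = 167.3, S_ud = 95, S_dd = 53.96
Terminal payoffs (K − S): max(-67.26, 0) = 0, max(5, 0) = 5, max(46.04, 0) = 46.04
Node u (S = 126.1): V_u = e^(−0.05)·[0.5192·0.0000 + 0.4808·5.0000] = 2.2868
Node d (S = 71.6): V_d = e^(−0.05)·[0.5192·5.0000 + 0.4808·46.0428] = 23.5273
Node 0 (S = 95): V_0 = e^(−0.05)·[0.5192·2.2868 + 0.4808·23.5273] = 11.8897

11.89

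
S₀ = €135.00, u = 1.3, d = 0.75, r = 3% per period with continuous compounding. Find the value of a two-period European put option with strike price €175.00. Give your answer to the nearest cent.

€42.82

Risk-neutral probability p = (e^0.03 − 0.75)/(1.3 − 0.75) = 0.2805/0.5500 = 0.5099
Terminal stock prices: S_uu = 228.2, S_ud = 131.6, S_dd = 75.94
Terminal payoffs (K − S): max(-53.15, 0) = 0, max(43.38, 0) = 43.38, max(99.06, 0) = 99.06
Node u (S = 175.5): V_u = e^(−0.03)·[0.5099·0.0000 + 0.4901·43.3750] = 20.6291
Node d (S = 101.2): V_d = e^(−0.03)·[0.5099·43.3750 + 0.4901·99.0625] = 68.5780
Node 0 (S = 135): V_0 = e^(−0.03)·[0.5099·20.6291 + 0.4901·68.5780] = 42.8238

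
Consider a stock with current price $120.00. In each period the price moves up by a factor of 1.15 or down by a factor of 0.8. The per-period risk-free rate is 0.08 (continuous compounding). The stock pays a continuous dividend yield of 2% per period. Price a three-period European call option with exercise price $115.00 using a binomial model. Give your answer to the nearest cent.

Per-period risk-free factor R = e^0.08 = 1.0833; dividend-adjusted growth = e^(0.08−0.02) = 1.0618.
Risk-neutral probability p = (1.0618 − 0.8)/(1.15 − 0.8) = 0.2618/0.3500 = 0.7481
Terminal stock prices: S_uuu = 182.5, S_uud = 127, S_udd = 88.32, S_ddd = 61.44
Terminal payoffs (S − K): max(67.5, 0) = 67.5, max(11.96, 0) = 11.96, max(-26.68, 0) = 0, max(-53.56, 0) = 0
Node uu (S = 158.7): V_uu = e^(−0.08)·[0.7481·67.5050 + 0.2519·11.9600] = 49.3991
Node ud (S = 110.4): V_ud = e^(−0.08)·[0.7481·11.9600 + 0.2519·0.0000] = 8.2594
Node dd (S = 76.8): V_dd = e^(−0.08)·[0.7481·0.0000 + 0.2519·0.0000] = 0.0000
Node u (S = 138): V_u = e^(−0.08)·[0.7481·49.3991 + 0.2519·8.2594] = 36.0350
Node d (S = 96): V_d = e^(−0.08)·[0.7481·8.2594 + 0.2519·0.0000] = 5.7039
Node 0 (S = 120): V_0 = e^(−0.08)·[0.7481·36.0350 + 0.2519·5.7039] = 26.2116

$26.21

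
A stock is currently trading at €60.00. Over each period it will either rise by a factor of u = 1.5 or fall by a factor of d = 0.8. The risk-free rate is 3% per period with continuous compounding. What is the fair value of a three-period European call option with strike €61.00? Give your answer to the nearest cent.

Risk-neutral probability p = (e^0.03 − 0.8)/(1.5 − 0.8) = 0.2305/0.7000 = 0.3292
Terminal stock prices: S_uuu = 202.5, S_uud = 108, S_udd = 57.6, S_ddd = 30.72
Terminal payoffs (S − K): max(141.5, 0) = 141.5, max(47, 0) = 47, max(-3.4, 0) = 0, max(-30.28, 0) = 0
Node uu (S = 135): V_uu = e^(−0.03)·[0.3292·141.5000 + 0.6708·47.0000] = 75.8028
Node ud (S = 72): V_ud = e^(−0.03)·[0.3292·47.0000 + 0.6708·0.0000] = 15.0161
Node dd (S = 38.4): V_dd = e^(−0.03)·[0.3292·0.0000 + 0.6708·0.0000] = 0.0000
Node u (S = 90): V_u = e^(−0.03)·[0.3292·75.8028 + 0.6708·15.0161] = 33.9931
Node d (S = 48): V_d = e^(−0.03)·[0.3292·15.0161 + 0.6708·0.0000] = 4.7975
Node 0 (S = 60): V_0 = e^(−0.03)·[0.3292·33.9931 + 0.6708·4.7975] = 13.9834

€13.98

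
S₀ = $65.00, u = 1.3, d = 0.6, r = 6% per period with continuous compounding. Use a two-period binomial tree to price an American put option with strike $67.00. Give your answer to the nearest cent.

$12.22

Risk-neutral probability p = (e^0.06 − 0.6)/(1.3 − 0.6) = 0.4618/0.7000 = 0.6598
Terminal stock prices: S_uu = 109.9, S_ud = 50.7, S_dd = 23.4
Terminal payoffs (K − S): max(-42.85, 0) = 0, max(16.3, 0) = 16.3, max(43.6, 0) = 43.6
Node u (S = 84.5): continuation = e^(−0.06)·[0.6598·0.0000 + 0.3402·16.3000] = 5.2228; exercise value = 0.0000 ≤ continuation, so V_u = 5.2228
Node d (S = 39): continuation = e^(−0.06)·[0.6598·16.3000 + 0.3402·43.6000] = 24.0982; exercise value = 28.0000 > continuation, so V_d = 28.0000 (exercise)
Node 0 (S = 65): continuation = e^(−0.06)·[0.6598·5.2228 + 0.3402·28.0000] = 12.2169; exercise value = 2.0000 ≤ continuation, so V_0 = 12.2169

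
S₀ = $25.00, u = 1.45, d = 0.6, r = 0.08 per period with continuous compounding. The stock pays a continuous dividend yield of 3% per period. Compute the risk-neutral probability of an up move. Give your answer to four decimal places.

Per-period risk-free factor R = e^0.08 = 1.0833; dividend-adjusted growth = e^(0.08−0.03) = 1.0513.
Risk-neutral probability p = (1.0513 − 0.6)/(1.45 − 0.6) = 0.4513/0.8500 = 0.5309

p = 0.5309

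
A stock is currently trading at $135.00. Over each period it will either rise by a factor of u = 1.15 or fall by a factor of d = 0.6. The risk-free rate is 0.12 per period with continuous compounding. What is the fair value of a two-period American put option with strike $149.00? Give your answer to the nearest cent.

Risk-neutral probability p = (e^0.12 − 0.6)/(1.15 − 0.6) = 0.5275/0.5500 = 0.9591
Terminal stock prices: S_uu = 178.5, S_ud = 93.15, S_dd = 48.6
Terminal payoffs (K − S): max(-29.54, 0) = 0, max(55.85, 0) = 55.85, max(100.4, 0) = 100.4
Node u (S = 155.2): continuation = e^(−0.12)·[0.9591·0.0000 + 0.0409·55.8500] = 2.0267; exercise value = 0.0000 ≤ continuation, so V_u = 2.0267
Node d (S = 81): continuation = e^(−0.12)·[0.9591·55.8500 + 0.0409·100.4000] = 51.1511; exercise value = 68.0000 > continuation, so V_d = 68.0000 (exercise)
Node 0 (S = 135): continuation = e^(−0.12)·[0.9591·2.0267 + 0.0409·68.0000] = 4.1916; exercise value = 14.0000 > continuation, so V_0 = 14.0000 (exercise)

$14.00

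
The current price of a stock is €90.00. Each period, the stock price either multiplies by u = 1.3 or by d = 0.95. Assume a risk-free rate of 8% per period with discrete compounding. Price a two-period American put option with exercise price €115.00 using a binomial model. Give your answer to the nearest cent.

€25.00

Risk-neutral probability p = (1 + 0.08 − 0.95)/(1.3 − 0.95) = 0.1300/0.3500 = 0.3714
Terminal stock prices: S_uu = 152.1, S_ud = 111.1, S_dd = 81.22
Terminal payoffs (K − S): max(-37.1, 0) = 0, max(3.85, 0) = 3.85, max(33.78, 0) = 33.78
Node u (S = 117): continuation = 1/1.08·[0.3714·0.0000 + 0.6286·3.8500] = 2.2407; exercise value = 0.0000 ≤ continuation, so V_u = 2.2407
Node d (S = 85.5): continuation = 1/1.08·[0.3714·3.8500 + 0.6286·33.7750] = 20.9815; exercise value = 29.5000 > continuation, so V_d = 29.5000 (exercise)
Node 0 (S = 90): continuation = 1/1.08·[0.3714·2.2407 + 0.6286·29.5000] = 17.9399; exercise value = 25.0000 > continuation, so V_0 = 25.0000 (exercise)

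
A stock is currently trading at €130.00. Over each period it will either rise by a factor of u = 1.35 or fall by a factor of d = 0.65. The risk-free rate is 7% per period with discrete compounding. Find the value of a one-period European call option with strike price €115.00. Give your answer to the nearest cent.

Risk-neutral probability p = (1 + 0.07 − 0.65)/(1.35 − 0.65) = 0.4200/0.7000 = 0.6000
Terminal stock prices: S_u = 175.5, S_d = 84.5
Terminal payoffs (S − K): max(60.5, 0) = 60.5, max(-30.5, 0) = 0
Node 0 (S = 130): V_0 = 1/1.07·[0.6000·60.5000 + 0.4000·0.0000] = 33.9252

€33.93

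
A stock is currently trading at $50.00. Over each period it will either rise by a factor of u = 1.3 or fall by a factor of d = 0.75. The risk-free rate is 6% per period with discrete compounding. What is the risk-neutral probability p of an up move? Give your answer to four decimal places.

Risk-neutral probability p = (1 + 0.06 − 0.75)/(1.3 − 0.75) = 0.3100/0.5500 = 0.5636

p = 0.5636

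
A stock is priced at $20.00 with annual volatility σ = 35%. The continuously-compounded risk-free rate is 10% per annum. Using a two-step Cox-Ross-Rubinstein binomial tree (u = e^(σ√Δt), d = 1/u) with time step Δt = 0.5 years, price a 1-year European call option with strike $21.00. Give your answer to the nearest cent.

CRR parameters: u = e^(σ√Δt) = e^(0.35·√0.5) = 1.2808, d = 1/u = 0.7808
Per-period rate: rΔt = 0.1·0.5 = 0.05, so R = e^0.05 = 1.0513
Risk-neutral probability p = (e^0.05 − 0.7808)/(1.2808 − 0.7808) = 0.2705/0.5000 = 0.5410
Terminal stock prices: S_uu = 32.81, S_ud = 20, S_dd = 12.19
Terminal payoffs (S − K): max(11.81, 0) = 11.81, max(-1, 0) = 0, max(-8.808, 0) = 0
Node u (S = 25.62): V_u = e^(−0.05)·[0.5410·11.8091 + 0.4590·0.0000] = 6.0769
Node d (S = 15.62): V_d = e^(−0.05)·[0.5410·0.0000 + 0.4590·0.0000] = 0.0000
Node 0 (S = 20): V_0 = e^(−0.05)·[0.5410·6.0769 + 0.4590·0.0000] = 3.1271

$3.13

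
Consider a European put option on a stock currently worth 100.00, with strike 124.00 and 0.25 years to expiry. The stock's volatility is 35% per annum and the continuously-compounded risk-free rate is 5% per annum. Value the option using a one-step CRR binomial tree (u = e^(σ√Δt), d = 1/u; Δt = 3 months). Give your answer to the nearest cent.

22.46

CRR parameters: u = e^(σ√Δt) = e^(0.35·√0.25) = 1.1912, d = 1/u = 0.8395
Per-period rate: rΔt = 0.05·0.25 = 0.0125, so R = e^0.0125 = 1.0126
Risk-neutral probability p = (e^0.0125 − 0.8395)/(1.1912 − 0.8395) = 0.1731/0.3518 = 0.4921
Terminal stock prices: S_u = 119.1, S_d = 83.95
Terminal payoffs (K − S): max(4.875, 0) = 4.875, max(40.05, 0) = 40.05
Node 0 (S = 100): V_0 = e^(−0.0125)·[0.4921·4.8754 + 0.5079·40.0543] = 22.4596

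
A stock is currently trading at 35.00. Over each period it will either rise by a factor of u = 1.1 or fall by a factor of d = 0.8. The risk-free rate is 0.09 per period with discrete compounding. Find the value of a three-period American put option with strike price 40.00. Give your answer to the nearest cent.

5.00

Risk-neutral probability p = (1 + 0.09 − 0.8)/(1.1 − 0.8) = 0.2900/0.3000 = 0.9667
Terminal stock prices: S_uuu = 46.59, S_uud = 33.88, S_udd = 24.64, S_ddd = 17.92
Terminal payoffs (K − S): max(-6.585, 0) = 0, max(6.12, 0) = 6.12, max(15.36, 0) = 15.36, max(22.08, 0) = 22.08
Node uu (S = 42.35): continuation = 1/1.09·[0.9667·0.0000 + 0.0333·6.1200] = 0.1872; exercise value = 0.0000 ≤ continuation, so V_uu = 0.1872
Node ud (S = 30.8): continuation = 1/1.09·[0.9667·6.1200 + 0.0333·15.3600] = 5.8972; exercise value = 9.2000 > continuation, so V_ud = 9.2000 (exercise)
Node dd (S = 22.4): continuation = 1/1.09·[0.9667·15.3600 + 0.0333·22.0800] = 14.2972; exercise value = 17.6000 > continuation, so V_dd = 17.6000 (exercise)
Node u (S = 38.5): continuation = 1/1.09·[0.9667·0.1872 + 0.0333·9.2000] = 0.4473; exercise value = 1.5000 > continuation, so V_u = 1.5000 (exercise)
Node d (S = 28): continuation = 1/1.09·[0.9667·9.2000 + 0.0333·17.6000] = 8.6972; exercise value = 12.0000 > continuation, so V_d = 12.0000 (exercise)
Node 0 (S = 35): continuation = 1/1.09·[0.9667·1.5000 + 0.0333·12.0000] = 1.6972; exercise value = 5.0000 > continuation, so V_0 = 5.0000 (exercise)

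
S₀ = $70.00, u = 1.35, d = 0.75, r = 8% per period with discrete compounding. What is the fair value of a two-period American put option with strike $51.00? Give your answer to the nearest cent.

Risk-neutral probability p = (1 + 0.08 − 0.75)/(1.35 − 0.75) = 0.3300/0.6000 = 0.5500
Terminal stock prices: S_uu = 127.6, S_ud = 70.88, S_dd = 39.38
Terminal payoffs (K − S): max(-76.58, 0) = 0, max(-19.88, 0) = 0, max(11.62, 0) = 11.62
Node u (S = 94.5): continuation = 1/1.08·[0.5500·0.0000 + 0.4500·0.0000] = 0.0000; exercise value = 0.0000 ≤ continuation, so V_u = 0.0000
Node d (S = 52.5): continuation = 1/1.08·[0.5500·0.0000 + 0.4500·11.6250] = 4.8437; exercise value = 0.0000 ≤ continuation, so V_d = 4.8437
Node 0 (S = 70): continuation = 1/1.08·[0.5500·0.0000 + 0.4500·4.8437] = 2.0182; exercise value = 0.0000 ≤ continuation, so V_0 = 2.0182

$2.02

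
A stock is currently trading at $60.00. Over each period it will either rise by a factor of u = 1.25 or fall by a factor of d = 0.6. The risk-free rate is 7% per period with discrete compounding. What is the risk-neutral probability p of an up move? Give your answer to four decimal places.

p = 0.7231

Risk-neutral probability p = (1 + 0.07 − 0.6)/(1.25 − 0.6) = 0.4700/0.6500 = 0.7231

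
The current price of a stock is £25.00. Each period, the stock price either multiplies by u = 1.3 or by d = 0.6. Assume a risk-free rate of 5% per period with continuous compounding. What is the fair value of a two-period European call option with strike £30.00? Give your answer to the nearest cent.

Risk-neutral probability p = (e^0.05 − 0.6)/(1.3 − 0.6) = 0.4513/0.7000 = 0.6447
Terminal stock prices: S_uu = 42.25, S_ud = 19.5, S_dd = 9
Terminal payoffs (S − K): max(12.25, 0) = 12.25, max(-10.5, 0) = 0, max(-21, 0) = 0
Node u (S = 32.5): V_u = e^(−0.05)·[0.6447·12.2500 + 0.3553·0.0000] = 7.5121
Node d (S = 15): V_d = e^(−0.05)·[0.6447·0.0000 + 0.3553·0.0000] = 0.0000
Node 0 (S = 25): V_0 = e^(−0.05)·[0.6447·7.5121 + 0.3553·0.0000] = 4.6067

£4.61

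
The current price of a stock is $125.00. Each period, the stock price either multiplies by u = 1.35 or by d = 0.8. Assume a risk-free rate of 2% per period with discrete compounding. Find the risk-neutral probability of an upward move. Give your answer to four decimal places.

p = 0.4000

Risk-neutral probability p = (1 + 0.02 − 0.8)/(1.35 − 0.8) = 0.2200/0.5500 = 0.4000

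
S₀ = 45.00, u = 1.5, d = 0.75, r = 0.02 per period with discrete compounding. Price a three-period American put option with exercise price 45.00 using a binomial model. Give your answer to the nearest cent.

Risk-neutral probability p = (1 + 0.02 − 0.75)/(1.5 − 0.75) = 0.2700/0.7500 = 0.3600
Terminal stock prices: S_uuu = 151.9, S_uud = 75.94, S_udd = 37.97, S_ddd = 18.98
Terminal payoffs (K − S): max(-106.9, 0) = 0, max(-30.94, 0) = 0, max(7.031, 0) = 7.031, max(26.02, 0) = 26.02
Node uu (S = 101.2): continuation = 1/1.02·[0.3600·0.0000 + 0.6400·0.0000] = 0.0000; exercise value = 0.0000 ≤ continuation, so V_uu = 0.0000
Node ud (S = 50.62): continuation = 1/1.02·[0.3600·0.0000 + 0.6400·7.0312] = 4.4118; exercise value = 0.0000 ≤ continuation, so V_ud = 4.4118
Node dd (S = 25.31): continuation = 1/1.02·[0.3600·7.0312 + 0.6400·26.0156] = 18.8051; exercise value = 19.6875 > continuation, so V_dd = 19.6875 (exercise)
Node u (S = 67.5): continuation = 1/1.02·[0.3600·0.0000 + 0.6400·4.4118] = 2.7682; exercise value = 0.0000 ≤ continuation, so V_u = 2.7682
Node d (S = 33.75): continuation = 1/1.02·[0.3600·4.4118 + 0.6400·19.6875] = 13.9100; exercise value = 11.2500 ≤ continuation, so V_d = 13.9100
Node 0 (S = 45): continuation = 1/1.02·[0.3600·2.7682 + 0.6400·13.9100] = 9.7049; exercise value = 0.0000 ≤ continuation, so V_0 = 9.7049

9.70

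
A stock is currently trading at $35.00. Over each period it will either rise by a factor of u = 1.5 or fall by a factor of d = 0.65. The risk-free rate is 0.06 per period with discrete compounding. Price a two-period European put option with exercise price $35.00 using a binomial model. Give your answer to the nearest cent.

Risk-neutral probability p = (1 + 0.06 − 0.65)/(1.5 − 0.65) = 0.4100/0.8500 = 0.4824
Terminal stock prices: S_uu = 78.75, S_ud = 34.12, S_dd = 14.79
Terminal payoffs (K − S): max(-43.75, 0) = 0, max(0.875, 0) = 0.875, max(20.21, 0) = 20.21
Node u (S = 52.5): V_u = 1/1.06·[0.4824·0.0000 + 0.5176·0.8750] = 0.4273
Node d (S = 22.75): V_d = 1/1.06·[0.4824·0.8750 + 0.5176·20.2125] = 10.2689
Node 0 (S = 35): V_0 = 1/1.06·[0.4824·0.4273 + 0.5176·10.2689] = 5.2092

$5.21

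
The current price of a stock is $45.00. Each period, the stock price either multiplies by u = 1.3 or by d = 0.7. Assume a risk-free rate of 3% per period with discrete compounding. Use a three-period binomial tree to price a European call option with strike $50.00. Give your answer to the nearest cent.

Risk-neutral probability p = (1 + 0.03 − 0.7)/(1.3 − 0.7) = 0.3300/0.6000 = 0.5500
Terminal stock prices: S_uuu = 98.87, S_uud = 53.24, S_udd = 28.66, S_ddd = 15.43
Terminal payoffs (S − K): max(48.87, 0) = 48.87, max(3.235, 0) = 3.235, max(-21.34, 0) = 0, max(-34.57, 0) = 0
Node uu (S = 76.05): V_uu = 1/1.03·[0.5500·48.8650 + 0.4500·3.2350] = 27.5063
Node ud (S = 40.95): V_ud = 1/1.03·[0.5500·3.2350 + 0.4500·0.0000] = 1.7274
Node dd (S = 22.05): V_dd = 1/1.03·[0.5500·0.0000 + 0.4500·0.0000] = 0.0000
Node u (S = 58.5): V_u = 1/1.03·[0.5500·27.5063 + 0.4500·1.7274] = 15.4425
Node d (S = 31.5): V_d = 1/1.03·[0.5500·1.7274 + 0.4500·0.0000] = 0.9224
Node 0 (S = 45): V_0 = 1/1.03·[0.5500·15.4425 + 0.4500·0.9224] = 8.6490

$8.65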